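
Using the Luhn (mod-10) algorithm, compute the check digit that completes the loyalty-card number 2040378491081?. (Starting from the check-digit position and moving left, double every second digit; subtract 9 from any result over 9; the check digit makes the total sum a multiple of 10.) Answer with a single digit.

Partial digits right→left: 1 8 0 1 9 4 8 7 3 0 4 0 2
Double every second digit counting from the check-digit position (so the 1st, 3rd, 5th, ... of the partial from the right).
  doubled (with −9 where >9): 2 0 9 7 6 8 4 → sum 36
  kept as-is: 8 1 4 7 0 0 → sum 20
Total = 36 + 20 = 56.
Check digit = (10 − (56 mod 10)) mod 10 = 4.

4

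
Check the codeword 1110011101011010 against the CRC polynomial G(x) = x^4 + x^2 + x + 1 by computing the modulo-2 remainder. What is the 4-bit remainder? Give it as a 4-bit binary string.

0000

Modulo-2 division of 1110011101011010 by 10111:
  pos 0: 11100 XOR 10111 = 01011
  pos 1: 10111 XOR 10111 = 00000
  pos 6: 11010 XOR 10111 = 01101
  pos 7: 11011 XOR 10111 = 01100
  pos 8: 11001 XOR 10111 = 01110
  pos 9: 11100 XOR 10111 = 01011
  pos 10: 10111 XOR 10111 = 00000
Remainder = 0000 (zero — the frame passes the CRC check).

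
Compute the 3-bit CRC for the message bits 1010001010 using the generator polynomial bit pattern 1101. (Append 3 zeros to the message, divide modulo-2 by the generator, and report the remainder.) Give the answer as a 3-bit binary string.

111

Append 3 zeros: 1010001010000. Divide by 1101 (XOR where the leading bit is 1):
  pos 0: 1010 XOR 1101 = 0111
  pos 1: 1110 XOR 1101 = 0011
  pos 3: 1101 XOR 1101 = 0000
  pos 8: 1000 XOR 1101 = 0101
  pos 9: 1010 XOR 1101 = 0111
Remainder (last 3 bits) = 111. This is the CRC / FCS.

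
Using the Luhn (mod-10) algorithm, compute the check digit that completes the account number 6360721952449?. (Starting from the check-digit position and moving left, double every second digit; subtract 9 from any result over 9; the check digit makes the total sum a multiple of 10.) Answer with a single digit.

9

Partial digits right→left: 9 4 4 2 5 9 1 2 7 0 6 3 6
Double every second digit counting from the check-digit position (so the 1st, 3rd, 5th, ... of the partial from the right).
  doubled (with −9 where >9): 9 8 1 2 5 3 3 → sum 31
  kept as-is: 4 2 9 2 0 3 → sum 20
Total = 31 + 20 = 51.
Check digit = (10 − (51 mod 10)) mod 10 = 9.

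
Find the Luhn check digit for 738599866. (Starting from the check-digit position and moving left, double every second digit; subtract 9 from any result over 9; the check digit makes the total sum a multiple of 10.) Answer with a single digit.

Partial digits right→left: 6 6 8 9 9 5 8 3 7
Double every second digit counting from the check-digit position (so the 1st, 3rd, 5th, ... of the partial from the right).
  doubled (with −9 where >9): 3 7 9 7 5 → sum 31
  kept as-is: 6 9 5 3 → sum 23
Total = 31 + 23 = 54.
Check digit = (10 − (54 mod 10)) mod 10 = 6.

6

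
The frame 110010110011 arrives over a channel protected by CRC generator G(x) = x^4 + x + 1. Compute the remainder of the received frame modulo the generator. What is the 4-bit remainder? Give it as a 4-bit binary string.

Modulo-2 division of 110010110011 by 10011:
  pos 0: 11001 XOR 10011 = 01010
  pos 1: 10100 XOR 10011 = 00111
  pos 3: 11111 XOR 10011 = 01100
  pos 4: 11000 XOR 10011 = 01011
  pos 5: 10110 XOR 10011 = 00101
  pos 7: 10111 XOR 10011 = 00100
Remainder = 0100 (nonzero — an error is detected).

0100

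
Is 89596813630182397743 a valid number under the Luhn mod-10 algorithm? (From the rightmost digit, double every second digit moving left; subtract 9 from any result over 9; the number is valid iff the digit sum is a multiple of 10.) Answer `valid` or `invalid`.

invalid

From the right, keep odd positions and double even positions (subtract 9 from any doubled value over 9):
  doubled (positions 2,4,...): 8 5 6 7 0 3 2 3 1 7 → sum 42
  kept (positions 1,3,...): 3 7 9 2 1 3 3 8 9 9 → sum 54
Total = 96.
96 mod 10 = 6, so the number is invalid.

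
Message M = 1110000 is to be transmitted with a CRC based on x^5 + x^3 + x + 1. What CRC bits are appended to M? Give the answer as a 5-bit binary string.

Append 5 zeros: 111000000000. Divide by 101011 (XOR where the leading bit is 1):
  pos 0: 111000 XOR 101011 = 010011
  pos 1: 100110 XOR 101011 = 001101
  pos 3: 110100 XOR 101011 = 011111
  pos 4: 111110 XOR 101011 = 010101
  pos 5: 101010 XOR 101011 = 000001
Remainder (last 5 bits) = 00010. This is the CRC / FCS.

00010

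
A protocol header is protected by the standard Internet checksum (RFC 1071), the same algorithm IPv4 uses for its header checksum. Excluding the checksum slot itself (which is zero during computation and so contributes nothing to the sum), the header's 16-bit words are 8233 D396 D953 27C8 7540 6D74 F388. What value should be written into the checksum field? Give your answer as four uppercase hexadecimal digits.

D2DB

One's-complement addition (fold any carry out of bit 15 back into bit 0):
  0x8233 + 0xD396 = 0x155C9 → wrap carry → 0x55CA
  0x55CA + 0xD953 = 0x12F1D → wrap carry → 0x2F1E
  0x2F1E + 0x27C8 = 0x056E6
  0x56E6 + 0x7540 = 0x0CC26
  0xCC26 + 0x6D74 = 0x1399A → wrap carry → 0x399B
  0x399B + 0xF388 = 0x12D23 → wrap carry → 0x2D24
One's-complement sum = 0x2D24.
Checksum = ~0x2D24 & 0xFFFF = 0xD2DB.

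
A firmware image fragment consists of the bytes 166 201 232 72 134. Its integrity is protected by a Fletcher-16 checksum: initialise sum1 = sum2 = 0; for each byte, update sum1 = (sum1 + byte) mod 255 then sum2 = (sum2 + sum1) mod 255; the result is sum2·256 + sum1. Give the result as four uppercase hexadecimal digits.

3A28

Running sums (mod 255):
  after byte 0 (166): sum1=166, sum2=166
  after byte 1 (201): sum1=112, sum2=23
  after byte 2 (232): sum1=89, sum2=112
  after byte 3 (72): sum1=161, sum2=18
  after byte 4 (134): sum1=40, sum2=58
Checksum = sum2·256 + sum1 = 58·256 + 40 = 14888 = 0x3A28.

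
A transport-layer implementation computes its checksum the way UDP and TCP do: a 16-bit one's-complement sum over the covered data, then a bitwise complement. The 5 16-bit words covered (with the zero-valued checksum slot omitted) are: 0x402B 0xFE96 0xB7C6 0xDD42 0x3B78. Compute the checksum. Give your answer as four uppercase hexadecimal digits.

One's-complement addition (fold any carry out of bit 15 back into bit 0):
  0x402B + 0xFE96 = 0x13EC1 → wrap carry → 0x3EC2
  0x3EC2 + 0xB7C6 = 0x0F688
  0xF688 + 0xDD42 = 0x1D3CA → wrap carry → 0xD3CB
  0xD3CB + 0x3B78 = 0x10F43 → wrap carry → 0x0F44
One's-complement sum = 0x0F44.
Checksum = ~0x0F44 & 0xFFFF = 0xF0BB.

F0BB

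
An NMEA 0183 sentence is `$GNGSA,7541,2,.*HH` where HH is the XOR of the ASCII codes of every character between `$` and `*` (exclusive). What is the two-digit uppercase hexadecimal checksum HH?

XOR the ASCII codes of the payload characters:
  'G' = 0x47 → acc = 0x47
  'N' = 0x4E → acc = 0x09
  'G' = 0x47 → acc = 0x4E
  'S' = 0x53 → acc = 0x1D
  'A' = 0x41 → acc = 0x5C
  ',' = 0x2C → acc = 0x70
  '7' = 0x37 → acc = 0x47
  '5' = 0x35 → acc = 0x72
  '4' = 0x34 → acc = 0x46
  '1' = 0x31 → acc = 0x77
  ',' = 0x2C → acc = 0x5B
  '2' = 0x32 → acc = 0x69
  ',' = 0x2C → acc = 0x45
  '.' = 0x2E → acc = 0x6B
Checksum = 0x6B.

6B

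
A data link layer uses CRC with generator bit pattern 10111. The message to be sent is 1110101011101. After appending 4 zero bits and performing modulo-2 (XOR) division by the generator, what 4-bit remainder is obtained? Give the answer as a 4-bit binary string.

Append 4 zeros: 11101010111010000. Divide by 10111 (XOR where the leading bit is 1):
  pos 0: 11101 XOR 10111 = 01010
  pos 1: 10100 XOR 10111 = 00011
  pos 4: 11101 XOR 10111 = 01010
  pos 5: 10101 XOR 10111 = 00010
  pos 8: 10101 XOR 10111 = 00010
  pos 11: 10000 XOR 10111 = 00111
Remainder (last 4 bits) = 1110. This is the CRC / FCS.

1110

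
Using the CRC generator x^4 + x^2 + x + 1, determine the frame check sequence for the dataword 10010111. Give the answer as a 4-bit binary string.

0111

Append 4 zeros: 100101110000. Divide by 10111 (XOR where the leading bit is 1):
  pos 0: 10010 XOR 10111 = 00101
  pos 2: 10111 XOR 10111 = 00000
  pos 7: 10000 XOR 10111 = 00111
Remainder (last 4 bits) = 0111. This is the CRC / FCS.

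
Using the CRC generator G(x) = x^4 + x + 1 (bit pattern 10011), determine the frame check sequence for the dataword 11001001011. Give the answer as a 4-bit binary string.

1101

Append 4 zeros: 110010010110000. Divide by 10011 (XOR where the leading bit is 1):
  pos 0: 11001 XOR 10011 = 01010
  pos 1: 10100 XOR 10011 = 00111
  pos 3: 11101 XOR 10011 = 01110
  pos 4: 11100 XOR 10011 = 01111
  pos 5: 11111 XOR 10011 = 01100
  pos 6: 11001 XOR 10011 = 01010
  pos 7: 10100 XOR 10011 = 00111
  pos 9: 11100 XOR 10011 = 01111
  pos 10: 11110 XOR 10011 = 01101
Remainder (last 4 bits) = 1101. This is the CRC / FCS.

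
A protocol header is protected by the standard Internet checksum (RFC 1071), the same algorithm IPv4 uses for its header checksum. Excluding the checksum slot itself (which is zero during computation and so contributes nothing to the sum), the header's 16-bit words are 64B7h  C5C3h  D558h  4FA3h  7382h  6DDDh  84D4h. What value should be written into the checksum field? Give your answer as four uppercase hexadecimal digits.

4A54

One's-complement addition (fold any carry out of bit 15 back into bit 0):
  0x64B7 + 0xC5C3 = 0x12A7A → wrap carry → 0x2A7B
  0x2A7B + 0xD558 = 0x0FFD3
  0xFFD3 + 0x4FA3 = 0x14F76 → wrap carry → 0x4F77
  0x4F77 + 0x7382 = 0x0C2F9
  0xC2F9 + 0x6DDD = 0x130D6 → wrap carry → 0x30D7
  0x30D7 + 0x84D4 = 0x0B5AB
One's-complement sum = 0xB5AB.
Checksum = ~0xB5AB & 0xFFFF = 0x4A54.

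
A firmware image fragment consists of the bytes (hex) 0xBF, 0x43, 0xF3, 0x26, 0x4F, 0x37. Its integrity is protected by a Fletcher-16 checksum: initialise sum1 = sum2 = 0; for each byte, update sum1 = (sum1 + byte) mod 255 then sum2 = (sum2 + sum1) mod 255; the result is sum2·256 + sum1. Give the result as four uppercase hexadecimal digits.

Running sums (mod 255):
  after byte 0 (0xBF): sum1=191, sum2=191
  after byte 1 (0x43): sum1=3, sum2=194
  after byte 2 (0xF3): sum1=246, sum2=185
  after byte 3 (0x26): sum1=29, sum2=214
  after byte 4 (0x4F): sum1=108, sum2=67
  after byte 5 (0x37): sum1=163, sum2=230
Checksum = sum2·256 + sum1 = 230·256 + 163 = 59043 = 0xE6A3.

E6A3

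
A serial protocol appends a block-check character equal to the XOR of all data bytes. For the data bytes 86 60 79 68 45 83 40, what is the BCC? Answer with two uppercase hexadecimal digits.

71

XOR the bytes together:
  start with 0x86
  0x86 ⊕ 0x60 = 0xE6
  0xE6 ⊕ 0x79 = 0x9F
  0x9F ⊕ 0x68 = 0xF7
  0xF7 ⊕ 0x45 = 0xB2
  0xB2 ⊕ 0x83 = 0x31
  0x31 ⊕ 0x40 = 0x71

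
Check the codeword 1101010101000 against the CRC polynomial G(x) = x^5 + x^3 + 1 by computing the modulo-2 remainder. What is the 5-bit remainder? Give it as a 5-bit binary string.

Modulo-2 division of 1101010101000 by 101001:
  pos 0: 110101 XOR 101001 = 011100
  pos 1: 111000 XOR 101001 = 010001
  pos 2: 100011 XOR 101001 = 001010
  pos 4: 101001 XOR 101001 = 000000
Remainder = 00000 (zero — the frame passes the CRC check).

00000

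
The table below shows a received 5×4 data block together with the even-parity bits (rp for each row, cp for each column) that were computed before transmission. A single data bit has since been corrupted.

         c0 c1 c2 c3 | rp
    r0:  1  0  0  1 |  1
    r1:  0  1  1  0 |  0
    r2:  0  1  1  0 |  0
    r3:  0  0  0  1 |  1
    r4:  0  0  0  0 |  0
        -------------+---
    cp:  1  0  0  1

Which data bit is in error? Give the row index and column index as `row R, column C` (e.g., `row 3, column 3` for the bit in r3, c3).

row 0, column 3

Recompute each row's even parity and compare to rp:
  r0: data parity 0, sent rp 1 → mismatch
  r1: data parity 0, sent rp 0 → ok
  r2: data parity 0, sent rp 0 → ok
  r3: data parity 1, sent rp 1 → ok
  r4: data parity 0, sent rp 0 → ok
Recompute each column's even parity and compare to cp:
  c0: data parity 1, sent cp 1 → ok
  c1: data parity 0, sent cp 0 → ok
  c2: data parity 0, sent cp 0 → ok
  c3: data parity 0, sent cp 1 → mismatch
Exactly one row (r0) and one column (c3) fail → the flipped bit is at their intersection.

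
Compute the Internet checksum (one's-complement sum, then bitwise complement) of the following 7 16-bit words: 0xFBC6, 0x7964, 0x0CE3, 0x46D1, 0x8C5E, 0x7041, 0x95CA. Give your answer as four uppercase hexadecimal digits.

One's-complement addition (fold any carry out of bit 15 back into bit 0):
  0xFBC6 + 0x7964 = 0x1752A → wrap carry → 0x752B
  0x752B + 0x0CE3 = 0x0820E
  0x820E + 0x46D1 = 0x0C8DF
  0xC8DF + 0x8C5E = 0x1553D → wrap carry → 0x553E
  0x553E + 0x7041 = 0x0C57F
  0xC57F + 0x95CA = 0x15B49 → wrap carry → 0x5B4A
One's-complement sum = 0x5B4A.
Checksum = ~0x5B4A & 0xFFFF = 0xA4B5.

A4B5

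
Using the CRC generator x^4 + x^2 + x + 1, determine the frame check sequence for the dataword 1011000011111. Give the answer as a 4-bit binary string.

Append 4 zeros: 10110000111110000. Divide by 10111 (XOR where the leading bit is 1):
  pos 0: 10110 XOR 10111 = 00001
  pos 4: 10001 XOR 10111 = 00110
  pos 6: 11011 XOR 10111 = 01100
  pos 7: 11001 XOR 10111 = 01110
  pos 8: 11101 XOR 10111 = 01010
  pos 9: 10100 XOR 10111 = 00011
  pos 12: 11000 XOR 10111 = 01111
Remainder (last 4 bits) = 1111. This is the CRC / FCS.

1111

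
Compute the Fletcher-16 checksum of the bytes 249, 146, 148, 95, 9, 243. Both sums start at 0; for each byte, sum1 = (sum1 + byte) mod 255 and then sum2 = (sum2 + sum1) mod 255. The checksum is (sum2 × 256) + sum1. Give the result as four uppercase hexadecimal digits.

2F7D

Running sums (mod 255):
  after byte 0 (249): sum1=249, sum2=249
  after byte 1 (146): sum1=140, sum2=134
  after byte 2 (148): sum1=33, sum2=167
  after byte 3 (95): sum1=128, sum2=40
  after byte 4 (9): sum1=137, sum2=177
  after byte 5 (243): sum1=125, sum2=47
Checksum = sum2·256 + sum1 = 47·256 + 125 = 12157 = 0x2F7D.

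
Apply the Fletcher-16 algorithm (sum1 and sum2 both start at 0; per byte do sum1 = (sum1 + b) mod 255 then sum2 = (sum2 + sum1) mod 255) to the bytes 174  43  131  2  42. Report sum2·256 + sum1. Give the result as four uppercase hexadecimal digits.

CE89

Running sums (mod 255):
  after byte 0 (174): sum1=174, sum2=174
  after byte 1 (43): sum1=217, sum2=136
  after byte 2 (131): sum1=93, sum2=229
  after byte 3 (2): sum1=95, sum2=69
  after byte 4 (42): sum1=137, sum2=206
Checksum = sum2·256 + sum1 = 206·256 + 137 = 52873 = 0xCE89.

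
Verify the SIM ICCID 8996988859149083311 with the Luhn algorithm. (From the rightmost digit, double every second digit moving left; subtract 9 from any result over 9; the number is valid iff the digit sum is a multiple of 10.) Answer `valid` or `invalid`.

From the right, keep odd positions and double even positions (subtract 9 from any doubled value over 9):
  doubled (positions 2,4,...): 2 6 0 8 9 7 7 3 9 → sum 51
  kept (positions 1,3,...): 1 3 8 9 1 5 8 9 9 8 → sum 61
Total = 112.
112 mod 10 = 2, so the number is invalid.

invalid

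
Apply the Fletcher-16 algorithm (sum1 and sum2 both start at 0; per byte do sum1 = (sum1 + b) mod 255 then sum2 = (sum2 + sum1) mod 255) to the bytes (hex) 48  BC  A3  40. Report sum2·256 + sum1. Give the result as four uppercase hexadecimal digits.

Running sums (mod 255):
  after byte 0 (48): sum1=72, sum2=72
  after byte 1 (BC): sum1=5, sum2=77
  after byte 2 (A3): sum1=168, sum2=245
  after byte 3 (40): sum1=232, sum2=222
Checksum = sum2·256 + sum1 = 222·256 + 232 = 57064 = 0xDEE8.

DEE8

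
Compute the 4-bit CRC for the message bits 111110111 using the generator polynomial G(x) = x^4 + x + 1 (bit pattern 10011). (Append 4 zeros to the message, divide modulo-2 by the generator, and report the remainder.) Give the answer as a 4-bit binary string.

Append 4 zeros: 1111101110000. Divide by 10011 (XOR where the leading bit is 1):
  pos 0: 11111 XOR 10011 = 01100
  pos 1: 11000 XOR 10011 = 01011
  pos 2: 10111 XOR 10011 = 00100
  pos 4: 10011 XOR 10011 = 00000
Remainder (last 4 bits) = 0000. This is the CRC / FCS.

0000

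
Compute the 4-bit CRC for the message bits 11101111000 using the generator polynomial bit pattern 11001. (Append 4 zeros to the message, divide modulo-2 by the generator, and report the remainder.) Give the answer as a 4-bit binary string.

Append 4 zeros: 111011110000000. Divide by 11001 (XOR where the leading bit is 1):
  pos 0: 11101 XOR 11001 = 00100
  pos 2: 10011 XOR 11001 = 01010
  pos 3: 10101 XOR 11001 = 01100
  pos 4: 11000 XOR 11001 = 00001
  pos 8: 10000 XOR 11001 = 01001
  pos 9: 10010 XOR 11001 = 01011
  pos 10: 10110 XOR 11001 = 01111
Remainder (last 4 bits) = 1111. This is the CRC / FCS.

1111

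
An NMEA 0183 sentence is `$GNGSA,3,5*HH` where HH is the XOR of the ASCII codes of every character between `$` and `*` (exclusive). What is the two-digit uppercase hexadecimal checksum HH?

5A

XOR the ASCII codes of the payload characters:
  'G' = 0x47 → acc = 0x47
  'N' = 0x4E → acc = 0x09
  'G' = 0x47 → acc = 0x4E
  'S' = 0x53 → acc = 0x1D
  'A' = 0x41 → acc = 0x5C
  ',' = 0x2C → acc = 0x70
  '3' = 0x33 → acc = 0x43
  ',' = 0x2C → acc = 0x6F
  '5' = 0x35 → acc = 0x5A
Checksum = 0x5A.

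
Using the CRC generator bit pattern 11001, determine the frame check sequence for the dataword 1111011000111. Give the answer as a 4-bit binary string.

0011

Append 4 zeros: 11110110001110000. Divide by 11001 (XOR where the leading bit is 1):
  pos 0: 11110 XOR 11001 = 00111
  pos 2: 11111 XOR 11001 = 00110
  pos 4: 11000 XOR 11001 = 00001
  pos 8: 10111 XOR 11001 = 01110
  pos 9: 11100 XOR 11001 = 00101
  pos 11: 10100 XOR 11001 = 01101
  pos 12: 11010 XOR 11001 = 00011
Remainder (last 4 bits) = 0011. This is the CRC / FCS.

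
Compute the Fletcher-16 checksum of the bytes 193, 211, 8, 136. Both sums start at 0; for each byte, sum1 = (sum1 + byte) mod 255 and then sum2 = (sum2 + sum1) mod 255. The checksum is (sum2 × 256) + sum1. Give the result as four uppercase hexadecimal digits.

Running sums (mod 255):
  after byte 0 (193): sum1=193, sum2=193
  after byte 1 (211): sum1=149, sum2=87
  after byte 2 (8): sum1=157, sum2=244
  after byte 3 (136): sum1=38, sum2=27
Checksum = sum2·256 + sum1 = 27·256 + 38 = 6950 = 0x1B26.

1B26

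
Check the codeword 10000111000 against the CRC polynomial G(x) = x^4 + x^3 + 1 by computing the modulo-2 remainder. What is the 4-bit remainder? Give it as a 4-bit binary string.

0000

Modulo-2 division of 10000111000 by 11001:
  pos 0: 10000 XOR 11001 = 01001
  pos 1: 10011 XOR 11001 = 01010
  pos 2: 10101 XOR 11001 = 01100
  pos 3: 11001 XOR 11001 = 00000
Remainder = 0000 (zero — the frame passes the CRC check).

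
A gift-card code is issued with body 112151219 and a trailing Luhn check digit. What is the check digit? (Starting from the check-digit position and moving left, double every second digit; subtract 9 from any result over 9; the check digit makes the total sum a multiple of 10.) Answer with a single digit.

6

Partial digits right→left: 9 1 2 1 5 1 2 1 1
Double every second digit counting from the check-digit position (so the 1st, 3rd, 5th, ... of the partial from the right).
  doubled (with −9 where >9): 9 4 1 4 2 → sum 20
  kept as-is: 1 1 1 1 → sum 4
Total = 20 + 4 = 24.
Check digit = (10 − (24 mod 10)) mod 10 = 6.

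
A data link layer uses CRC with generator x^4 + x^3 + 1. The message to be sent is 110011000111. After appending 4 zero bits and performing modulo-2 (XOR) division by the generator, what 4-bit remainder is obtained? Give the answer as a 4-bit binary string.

0111

Append 4 zeros: 1100110001110000. Divide by 11001 (XOR where the leading bit is 1):
  pos 0: 11001 XOR 11001 = 00000
  pos 5: 10001 XOR 11001 = 01000
  pos 6: 10001 XOR 11001 = 01000
  pos 7: 10001 XOR 11001 = 01000
  pos 8: 10000 XOR 11001 = 01001
  pos 9: 10010 XOR 11001 = 01011
  pos 10: 10110 XOR 11001 = 01111
  pos 11: 11110 XOR 11001 = 00111
Remainder (last 4 bits) = 0111. This is the CRC / FCS.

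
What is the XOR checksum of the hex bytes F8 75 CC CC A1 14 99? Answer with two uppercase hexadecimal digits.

XOR the bytes together:
  start with 0xF8
  0xF8 ⊕ 0x75 = 0x8D
  0x8D ⊕ 0xCC = 0x41
  0x41 ⊕ 0xCC = 0x8D
  0x8D ⊕ 0xA1 = 0x2C
  0x2C ⊕ 0x14 = 0x38
  0x38 ⊕ 0x99 = 0xA1

A1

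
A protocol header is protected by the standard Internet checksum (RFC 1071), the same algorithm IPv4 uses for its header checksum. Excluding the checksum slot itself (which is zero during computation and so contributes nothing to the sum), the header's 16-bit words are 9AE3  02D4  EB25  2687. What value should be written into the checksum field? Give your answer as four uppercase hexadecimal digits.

One's-complement addition (fold any carry out of bit 15 back into bit 0):
  0x9AE3 + 0x02D4 = 0x09DB7
  0x9DB7 + 0xEB25 = 0x188DC → wrap carry → 0x88DD
  0x88DD + 0x2687 = 0x0AF64
One's-complement sum = 0xAF64.
Checksum = ~0xAF64 & 0xFFFF = 0x509B.

509B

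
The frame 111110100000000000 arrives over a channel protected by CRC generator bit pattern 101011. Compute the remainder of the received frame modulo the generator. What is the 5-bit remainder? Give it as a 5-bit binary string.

00000

Modulo-2 division of 111110100000000000 by 101011:
  pos 0: 111110 XOR 101011 = 010101
  pos 1: 101011 XOR 101011 = 000000
Remainder = 00000 (zero — the frame passes the CRC check).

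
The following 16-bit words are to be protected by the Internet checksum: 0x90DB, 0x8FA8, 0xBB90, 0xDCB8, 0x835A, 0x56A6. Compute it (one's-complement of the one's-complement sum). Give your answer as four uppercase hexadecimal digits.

One's-complement addition (fold any carry out of bit 15 back into bit 0):
  0x90DB + 0x8FA8 = 0x12083 → wrap carry → 0x2084
  0x2084 + 0xBB90 = 0x0DC14
  0xDC14 + 0xDCB8 = 0x1B8CC → wrap carry → 0xB8CD
  0xB8CD + 0x835A = 0x13C27 → wrap carry → 0x3C28
  0x3C28 + 0x56A6 = 0x092CE
One's-complement sum = 0x92CE.
Checksum = ~0x92CE & 0xFFFF = 0x6D31.

6D31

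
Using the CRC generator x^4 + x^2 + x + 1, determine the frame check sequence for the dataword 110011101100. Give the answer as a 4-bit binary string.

0010

Append 4 zeros: 1100111011000000. Divide by 10111 (XOR where the leading bit is 1):
  pos 0: 11001 XOR 10111 = 01110
  pos 1: 11101 XOR 10111 = 01010
  pos 2: 10101 XOR 10111 = 00010
  pos 5: 10011 XOR 10111 = 00100
  pos 7: 10000 XOR 10111 = 00111
  pos 9: 11100 XOR 10111 = 01011
  pos 10: 10110 XOR 10111 = 00001
Remainder (last 4 bits) = 0010. This is the CRC / FCS.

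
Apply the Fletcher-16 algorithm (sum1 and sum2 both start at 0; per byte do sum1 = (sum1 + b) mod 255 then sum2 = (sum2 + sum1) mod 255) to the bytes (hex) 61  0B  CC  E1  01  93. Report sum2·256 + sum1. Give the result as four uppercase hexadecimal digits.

EDAF

Running sums (mod 255):
  after byte 0 (61): sum1=97, sum2=97
  after byte 1 (0B): sum1=108, sum2=205
  after byte 2 (CC): sum1=57, sum2=7
  after byte 3 (E1): sum1=27, sum2=34
  after byte 4 (01): sum1=28, sum2=62
  after byte 5 (93): sum1=175, sum2=237
Checksum = sum2·256 + sum1 = 237·256 + 175 = 60847 = 0xEDAF.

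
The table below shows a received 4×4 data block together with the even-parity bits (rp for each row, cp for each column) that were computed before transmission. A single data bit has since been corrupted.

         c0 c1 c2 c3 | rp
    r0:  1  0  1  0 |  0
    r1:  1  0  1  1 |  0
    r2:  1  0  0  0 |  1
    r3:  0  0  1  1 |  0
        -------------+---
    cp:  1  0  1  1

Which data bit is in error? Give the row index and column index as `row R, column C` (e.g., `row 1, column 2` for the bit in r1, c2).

Recompute each row's even parity and compare to rp:
  r0: data parity 0, sent rp 0 → ok
  r1: data parity 1, sent rp 0 → mismatch
  r2: data parity 1, sent rp 1 → ok
  r3: data parity 0, sent rp 0 → ok
Recompute each column's even parity and compare to cp:
  c0: data parity 1, sent cp 1 → ok
  c1: data parity 0, sent cp 0 → ok
  c2: data parity 1, sent cp 1 → ok
  c3: data parity 0, sent cp 1 → mismatch
Exactly one row (r1) and one column (c3) fail → the flipped bit is at their intersection.

row 1, column 3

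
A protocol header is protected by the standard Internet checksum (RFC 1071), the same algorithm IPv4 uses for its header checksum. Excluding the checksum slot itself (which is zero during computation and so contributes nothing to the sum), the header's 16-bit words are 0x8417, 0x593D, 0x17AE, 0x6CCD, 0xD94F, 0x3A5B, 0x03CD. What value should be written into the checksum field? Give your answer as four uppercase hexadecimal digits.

One's-complement addition (fold any carry out of bit 15 back into bit 0):
  0x8417 + 0x593D = 0x0DD54
  0xDD54 + 0x17AE = 0x0F502
  0xF502 + 0x6CCD = 0x161CF → wrap carry → 0x61D0
  0x61D0 + 0xD94F = 0x13B1F → wrap carry → 0x3B20
  0x3B20 + 0x3A5B = 0x0757B
  0x757B + 0x03CD = 0x07948
One's-complement sum = 0x7948.
Checksum = ~0x7948 & 0xFFFF = 0x86B7.

86B7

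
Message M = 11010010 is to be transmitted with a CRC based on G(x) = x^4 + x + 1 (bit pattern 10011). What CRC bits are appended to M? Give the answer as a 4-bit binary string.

Append 4 zeros: 110100100000. Divide by 10011 (XOR where the leading bit is 1):
  pos 0: 11010 XOR 10011 = 01001
  pos 1: 10010 XOR 10011 = 00001
  pos 5: 11000 XOR 10011 = 01011
  pos 6: 10110 XOR 10011 = 00101
Remainder (last 4 bits) = 1010. This is the CRC / FCS.

1010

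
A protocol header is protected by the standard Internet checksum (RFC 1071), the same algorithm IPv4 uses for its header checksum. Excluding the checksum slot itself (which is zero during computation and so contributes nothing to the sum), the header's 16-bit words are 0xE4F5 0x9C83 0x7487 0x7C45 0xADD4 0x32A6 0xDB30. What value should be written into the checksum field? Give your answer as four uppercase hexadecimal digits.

One's-complement addition (fold any carry out of bit 15 back into bit 0):
  0xE4F5 + 0x9C83 = 0x18178 → wrap carry → 0x8179
  0x8179 + 0x7487 = 0x0F600
  0xF600 + 0x7C45 = 0x17245 → wrap carry → 0x7246
  0x7246 + 0xADD4 = 0x1201A → wrap carry → 0x201B
  0x201B + 0x32A6 = 0x052C1
  0x52C1 + 0xDB30 = 0x12DF1 → wrap carry → 0x2DF2
One's-complement sum = 0x2DF2.
Checksum = ~0x2DF2 & 0xFFFF = 0xD20D.

D20D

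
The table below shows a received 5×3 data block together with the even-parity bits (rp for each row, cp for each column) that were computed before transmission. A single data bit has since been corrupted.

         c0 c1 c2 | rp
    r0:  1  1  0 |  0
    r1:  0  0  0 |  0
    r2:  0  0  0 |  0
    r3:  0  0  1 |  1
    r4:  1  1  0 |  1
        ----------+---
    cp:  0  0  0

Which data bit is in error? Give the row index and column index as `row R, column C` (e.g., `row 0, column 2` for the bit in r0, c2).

row 4, column 2

Recompute each row's even parity and compare to rp:
  r0: data parity 0, sent rp 0 → ok
  r1: data parity 0, sent rp 0 → ok
  r2: data parity 0, sent rp 0 → ok
  r3: data parity 1, sent rp 1 → ok
  r4: data parity 0, sent rp 1 → mismatch
Recompute each column's even parity and compare to cp:
  c0: data parity 0, sent cp 0 → ok
  c1: data parity 0, sent cp 0 → ok
  c2: data parity 1, sent cp 0 → mismatch
Exactly one row (r4) and one column (c2) fail → the flipped bit is at their intersection.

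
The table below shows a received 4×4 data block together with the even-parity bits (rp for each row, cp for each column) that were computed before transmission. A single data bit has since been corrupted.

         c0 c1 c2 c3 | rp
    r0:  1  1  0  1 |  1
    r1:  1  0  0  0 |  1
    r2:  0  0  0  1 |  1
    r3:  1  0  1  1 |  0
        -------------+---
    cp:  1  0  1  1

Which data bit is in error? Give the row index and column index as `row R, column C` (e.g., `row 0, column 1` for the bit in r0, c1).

row 3, column 1

Recompute each row's even parity and compare to rp:
  r0: data parity 1, sent rp 1 → ok
  r1: data parity 1, sent rp 1 → ok
  r2: data parity 1, sent rp 1 → ok
  r3: data parity 1, sent rp 0 → mismatch
Recompute each column's even parity and compare to cp:
  c0: data parity 1, sent cp 1 → ok
  c1: data parity 1, sent cp 0 → mismatch
  c2: data parity 1, sent cp 1 → ok
  c3: data parity 1, sent cp 1 → ok
Exactly one row (r3) and one column (c1) fail → the flipped bit is at their intersection.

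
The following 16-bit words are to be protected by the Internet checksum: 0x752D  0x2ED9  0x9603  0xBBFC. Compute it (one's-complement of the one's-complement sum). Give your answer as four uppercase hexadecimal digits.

09F9

One's-complement addition (fold any carry out of bit 15 back into bit 0):
  0x752D + 0x2ED9 = 0x0A406
  0xA406 + 0x9603 = 0x13A09 → wrap carry → 0x3A0A
  0x3A0A + 0xBBFC = 0x0F606
One's-complement sum = 0xF606.
Checksum = ~0xF606 & 0xFFFF = 0x09F9.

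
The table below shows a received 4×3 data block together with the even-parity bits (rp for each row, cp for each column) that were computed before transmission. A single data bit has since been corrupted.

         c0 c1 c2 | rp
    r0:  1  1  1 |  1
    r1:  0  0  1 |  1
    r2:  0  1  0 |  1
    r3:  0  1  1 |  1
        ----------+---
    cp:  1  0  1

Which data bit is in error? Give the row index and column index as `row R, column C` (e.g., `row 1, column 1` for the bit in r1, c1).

row 3, column 1

Recompute each row's even parity and compare to rp:
  r0: data parity 1, sent rp 1 → ok
  r1: data parity 1, sent rp 1 → ok
  r2: data parity 1, sent rp 1 → ok
  r3: data parity 0, sent rp 1 → mismatch
Recompute each column's even parity and compare to cp:
  c0: data parity 1, sent cp 1 → ok
  c1: data parity 1, sent cp 0 → mismatch
  c2: data parity 1, sent cp 1 → ok
Exactly one row (r3) and one column (c1) fail → the flipped bit is at their intersection.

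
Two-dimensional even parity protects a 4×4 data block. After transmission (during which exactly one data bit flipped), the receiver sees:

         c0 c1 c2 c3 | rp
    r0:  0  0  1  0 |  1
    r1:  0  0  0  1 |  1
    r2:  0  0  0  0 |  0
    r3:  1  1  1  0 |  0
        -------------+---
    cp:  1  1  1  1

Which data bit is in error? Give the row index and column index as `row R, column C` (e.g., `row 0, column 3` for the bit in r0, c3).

row 3, column 2

Recompute each row's even parity and compare to rp:
  r0: data parity 1, sent rp 1 → ok
  r1: data parity 1, sent rp 1 → ok
  r2: data parity 0, sent rp 0 → ok
  r3: data parity 1, sent rp 0 → mismatch
Recompute each column's even parity and compare to cp:
  c0: data parity 1, sent cp 1 → ok
  c1: data parity 1, sent cp 1 → ok
  c2: data parity 0, sent cp 1 → mismatch
  c3: data parity 1, sent cp 1 → ok
Exactly one row (r3) and one column (c2) fail → the flipped bit is at their intersection.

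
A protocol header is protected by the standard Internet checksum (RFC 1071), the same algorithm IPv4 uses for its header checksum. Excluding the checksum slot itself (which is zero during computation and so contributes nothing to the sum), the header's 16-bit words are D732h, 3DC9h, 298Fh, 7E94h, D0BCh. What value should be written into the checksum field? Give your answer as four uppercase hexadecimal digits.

7223

One's-complement addition (fold any carry out of bit 15 back into bit 0):
  0xD732 + 0x3DC9 = 0x114FB → wrap carry → 0x14FC
  0x14FC + 0x298F = 0x03E8B
  0x3E8B + 0x7E94 = 0x0BD1F
  0xBD1F + 0xD0BC = 0x18DDB → wrap carry → 0x8DDC
One's-complement sum = 0x8DDC.
Checksum = ~0x8DDC & 0xFFFF = 0x7223.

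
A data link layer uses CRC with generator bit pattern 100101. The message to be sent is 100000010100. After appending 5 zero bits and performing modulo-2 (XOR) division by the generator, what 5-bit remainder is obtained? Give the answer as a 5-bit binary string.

Append 5 zeros: 10000001010000000. Divide by 100101 (XOR where the leading bit is 1):
  pos 0: 100000 XOR 100101 = 000101
  pos 3: 101010 XOR 100101 = 001111
  pos 5: 111110 XOR 100101 = 011011
  pos 6: 110110 XOR 100101 = 010011
  pos 7: 100110 XOR 100101 = 000011
  pos 11: 110000 XOR 100101 = 010101
Remainder (last 5 bits) = 10101. This is the CRC / FCS.

10101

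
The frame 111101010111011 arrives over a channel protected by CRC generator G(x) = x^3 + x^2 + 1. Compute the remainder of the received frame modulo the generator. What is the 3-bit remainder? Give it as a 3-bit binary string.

100

Modulo-2 division of 111101010111011 by 1101:
  pos 0: 1111 XOR 1101 = 0010
  pos 2: 1001 XOR 1101 = 0100
  pos 3: 1000 XOR 1101 = 0101
  pos 4: 1011 XOR 1101 = 0110
  pos 5: 1100 XOR 1101 = 0001
  pos 8: 1111 XOR 1101 = 0010
  pos 10: 1001 XOR 1101 = 0100
  pos 11: 1001 XOR 1101 = 0100
Remainder = 100 (nonzero — an error is detected).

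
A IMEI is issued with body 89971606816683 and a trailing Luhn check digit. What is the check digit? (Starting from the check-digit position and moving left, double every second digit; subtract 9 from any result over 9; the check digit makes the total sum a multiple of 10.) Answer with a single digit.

Partial digits right→left: 3 8 6 6 1 8 6 0 6 1 7 9 9 8
Double every second digit counting from the check-digit position (so the 1st, 3rd, 5th, ... of the partial from the right).
  doubled (with −9 where >9): 6 3 2 3 3 5 9 → sum 31
  kept as-is: 8 6 8 0 1 9 8 → sum 40
Total = 31 + 40 = 71.
Check digit = (10 − (71 mod 10)) mod 10 = 9.

9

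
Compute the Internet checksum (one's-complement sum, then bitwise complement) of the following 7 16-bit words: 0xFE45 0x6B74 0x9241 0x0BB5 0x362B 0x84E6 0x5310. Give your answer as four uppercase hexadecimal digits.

EA2C

One's-complement addition (fold any carry out of bit 15 back into bit 0):
  0xFE45 + 0x6B74 = 0x169B9 → wrap carry → 0x69BA
  0x69BA + 0x9241 = 0x0FBFB
  0xFBFB + 0x0BB5 = 0x107B0 → wrap carry → 0x07B1
  0x07B1 + 0x362B = 0x03DDC
  0x3DDC + 0x84E6 = 0x0C2C2
  0xC2C2 + 0x5310 = 0x115D2 → wrap carry → 0x15D3
One's-complement sum = 0x15D3.
Checksum = ~0x15D3 & 0xFFFF = 0xEA2C.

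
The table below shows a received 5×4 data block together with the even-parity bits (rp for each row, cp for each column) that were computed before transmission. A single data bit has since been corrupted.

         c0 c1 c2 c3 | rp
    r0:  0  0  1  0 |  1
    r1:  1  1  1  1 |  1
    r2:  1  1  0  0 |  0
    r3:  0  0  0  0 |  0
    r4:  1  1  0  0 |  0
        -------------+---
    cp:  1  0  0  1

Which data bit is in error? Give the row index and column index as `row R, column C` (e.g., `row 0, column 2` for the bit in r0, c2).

row 1, column 1

Recompute each row's even parity and compare to rp:
  r0: data parity 1, sent rp 1 → ok
  r1: data parity 0, sent rp 1 → mismatch
  r2: data parity 0, sent rp 0 → ok
  r3: data parity 0, sent rp 0 → ok
  r4: data parity 0, sent rp 0 → ok
Recompute each column's even parity and compare to cp:
  c0: data parity 1, sent cp 1 → ok
  c1: data parity 1, sent cp 0 → mismatch
  c2: data parity 0, sent cp 0 → ok
  c3: data parity 1, sent cp 1 → ok
Exactly one row (r1) and one column (c1) fail → the flipped bit is at their intersection.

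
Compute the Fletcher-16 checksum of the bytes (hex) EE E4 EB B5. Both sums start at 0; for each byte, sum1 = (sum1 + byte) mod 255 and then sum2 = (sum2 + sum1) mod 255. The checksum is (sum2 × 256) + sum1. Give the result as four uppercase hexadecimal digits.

F775

Running sums (mod 255):
  after byte 0 (EE): sum1=238, sum2=238
  after byte 1 (E4): sum1=211, sum2=194
  after byte 2 (EB): sum1=191, sum2=130
  after byte 3 (B5): sum1=117, sum2=247
Checksum = sum2·256 + sum1 = 247·256 + 117 = 63349 = 0xF775.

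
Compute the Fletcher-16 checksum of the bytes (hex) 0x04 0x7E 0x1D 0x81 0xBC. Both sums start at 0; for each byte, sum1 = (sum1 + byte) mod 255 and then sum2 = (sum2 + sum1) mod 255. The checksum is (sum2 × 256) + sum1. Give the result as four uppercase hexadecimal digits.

Running sums (mod 255):
  after byte 0 (0x04): sum1=4, sum2=4
  after byte 1 (0x7E): sum1=130, sum2=134
  after byte 2 (0x1D): sum1=159, sum2=38
  after byte 3 (0x81): sum1=33, sum2=71
  after byte 4 (0xBC): sum1=221, sum2=37
Checksum = sum2·256 + sum1 = 37·256 + 221 = 9693 = 0x25DD.

25DD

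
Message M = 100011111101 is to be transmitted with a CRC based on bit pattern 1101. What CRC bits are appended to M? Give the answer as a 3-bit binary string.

Append 3 zeros: 100011111101000. Divide by 1101 (XOR where the leading bit is 1):
  pos 0: 1000 XOR 1101 = 0101
  pos 1: 1011 XOR 1101 = 0110
  pos 2: 1101 XOR 1101 = 0000
  pos 6: 1111 XOR 1101 = 0010
  pos 8: 1001 XOR 1101 = 0100
  pos 9: 1000 XOR 1101 = 0101
  pos 10: 1010 XOR 1101 = 0111
  pos 11: 1110 XOR 1101 = 0011
Remainder (last 3 bits) = 011. This is the CRC / FCS.

011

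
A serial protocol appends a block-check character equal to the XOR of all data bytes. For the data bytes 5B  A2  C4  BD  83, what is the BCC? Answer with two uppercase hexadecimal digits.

XOR the bytes together:
  start with 0x5B
  0x5B ⊕ 0xA2 = 0xF9
  0xF9 ⊕ 0xC4 = 0x3D
  0x3D ⊕ 0xBD = 0x80
  0x80 ⊕ 0x83 = 0x03

03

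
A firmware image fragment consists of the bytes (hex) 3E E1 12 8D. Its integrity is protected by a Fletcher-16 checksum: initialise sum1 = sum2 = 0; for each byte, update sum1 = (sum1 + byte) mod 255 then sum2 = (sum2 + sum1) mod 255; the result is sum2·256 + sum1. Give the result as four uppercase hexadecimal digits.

50BF

Running sums (mod 255):
  after byte 0 (3E): sum1=62, sum2=62
  after byte 1 (E1): sum1=32, sum2=94
  after byte 2 (12): sum1=50, sum2=144
  after byte 3 (8D): sum1=191, sum2=80
Checksum = sum2·256 + sum1 = 80·256 + 191 = 20671 = 0x50BF.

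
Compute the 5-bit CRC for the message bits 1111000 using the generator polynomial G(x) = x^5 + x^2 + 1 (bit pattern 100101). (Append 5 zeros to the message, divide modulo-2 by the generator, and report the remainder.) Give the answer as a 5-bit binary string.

00001

Append 5 zeros: 111100000000. Divide by 100101 (XOR where the leading bit is 1):
  pos 0: 111100 XOR 100101 = 011001
  pos 1: 110010 XOR 100101 = 010111
  pos 2: 101110 XOR 100101 = 001011
  pos 4: 101100 XOR 100101 = 001001
  pos 6: 100100 XOR 100101 = 000001
Remainder (last 5 bits) = 00001. This is the CRC / FCS.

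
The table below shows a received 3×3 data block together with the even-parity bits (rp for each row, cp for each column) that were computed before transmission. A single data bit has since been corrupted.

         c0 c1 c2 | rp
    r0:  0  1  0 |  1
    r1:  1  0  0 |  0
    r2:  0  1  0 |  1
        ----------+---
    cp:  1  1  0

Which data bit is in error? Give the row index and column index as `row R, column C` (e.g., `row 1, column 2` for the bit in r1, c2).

row 1, column 1

Recompute each row's even parity and compare to rp:
  r0: data parity 1, sent rp 1 → ok
  r1: data parity 1, sent rp 0 → mismatch
  r2: data parity 1, sent rp 1 → ok
Recompute each column's even parity and compare to cp:
  c0: data parity 1, sent cp 1 → ok
  c1: data parity 0, sent cp 1 → mismatch
  c2: data parity 0, sent cp 0 → ok
Exactly one row (r1) and one column (c1) fail → the flipped bit is at their intersection.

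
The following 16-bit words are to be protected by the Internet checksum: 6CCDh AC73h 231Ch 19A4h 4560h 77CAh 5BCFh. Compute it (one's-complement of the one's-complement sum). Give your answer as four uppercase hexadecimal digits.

One's-complement addition (fold any carry out of bit 15 back into bit 0):
  0x6CCD + 0xAC73 = 0x11940 → wrap carry → 0x1941
  0x1941 + 0x231C = 0x03C5D
  0x3C5D + 0x19A4 = 0x05601
  0x5601 + 0x4560 = 0x09B61
  0x9B61 + 0x77CA = 0x1132B → wrap carry → 0x132C
  0x132C + 0x5BCF = 0x06EFB
One's-complement sum = 0x6EFB.
Checksum = ~0x6EFB & 0xFFFF = 0x9104.

9104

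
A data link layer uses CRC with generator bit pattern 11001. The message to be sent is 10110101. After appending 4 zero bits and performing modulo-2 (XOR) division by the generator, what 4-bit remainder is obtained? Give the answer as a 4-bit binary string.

0000

Append 4 zeros: 101101010000. Divide by 11001 (XOR where the leading bit is 1):
  pos 0: 10110 XOR 11001 = 01111
  pos 1: 11111 XOR 11001 = 00110
  pos 3: 11001 XOR 11001 = 00000
Remainder (last 4 bits) = 0000. This is the CRC / FCS.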